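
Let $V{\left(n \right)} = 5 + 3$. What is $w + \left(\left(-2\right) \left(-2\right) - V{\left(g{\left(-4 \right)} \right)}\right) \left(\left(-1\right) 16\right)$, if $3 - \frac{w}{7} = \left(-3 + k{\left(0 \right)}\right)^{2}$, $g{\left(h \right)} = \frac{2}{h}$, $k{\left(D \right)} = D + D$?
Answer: $22$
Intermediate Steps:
$k{\left(D \right)} = 2 D$
$V{\left(n \right)} = 8$
$w = -42$ ($w = 21 - 7 \left(-3 + 2 \cdot 0\right)^{2} = 21 - 7 \left(-3 + 0\right)^{2} = 21 - 7 \left(-3\right)^{2} = 21 - 63 = -42$)
$w + \left(\left(-2\right) \left(-2\right) - V{\left(g{\left(-4 \right)} \right)}\right) \left(\left(-1\right) 16\right) = -42 + \left(\left(-2\right) \left(-2\right) - 8\right) \left(\left(-1\right) 16\right) = -42 + \left(4 - 8\right) \left(-16\right) = -42 - -64 = -42 + 64 = 22$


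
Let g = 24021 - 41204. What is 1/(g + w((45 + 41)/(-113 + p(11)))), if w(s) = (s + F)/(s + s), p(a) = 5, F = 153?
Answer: -86/1485957 ≈ -5.7875e-5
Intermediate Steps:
w(s) = (153 + s)/(2*s) (w(s) = (s + 153)/(s + s) = (153 + s)/((2*s)) = (153 + s)*(1/(2*s)) = (153 + s)/(2*s))
g = -17183
1/(g + w((45 + 41)/(-113 + p(11)))) = 1/(-17183 + (153 + (45 + 41)/(-113 + 5))/(2*(((45 + 41)/(-113 + 5))))) = 1/(-17183 + (153 + 86/(-108))/(2*((86/(-108))))) = 1/(-17183 + (153 + 86*(-1/108))/(2*((86*(-1/108))))) = 1/(-17183 + (153 - 43/54)/(2*(-43/54))) = 1/(-17183 + (½)*(-54/43)*(8219/54)) = 1/(-17183 - 8219/86) = 1/(-1485957/86) = -86/1485957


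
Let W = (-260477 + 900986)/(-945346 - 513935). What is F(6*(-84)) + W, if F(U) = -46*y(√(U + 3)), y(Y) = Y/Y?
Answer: -22589145/486427 ≈ -46.439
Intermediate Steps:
y(Y) = 1
F(U) = -46 (F(U) = -46*1 = -46)
W = -213503/486427 (W = 640509/(-1459281) = 640509*(-1/1459281) = -213503/486427 ≈ -0.43892)
F(6*(-84)) + W = -46 - 213503/486427 = -22589145/486427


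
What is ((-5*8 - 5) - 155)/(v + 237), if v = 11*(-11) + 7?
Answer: -200/123 ≈ -1.6260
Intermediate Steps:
v = -114 (v = -121 + 7 = -114)
((-5*8 - 5) - 155)/(v + 237) = ((-5*8 - 5) - 155)/(-114 + 237) = ((-40 - 5) - 155)/123 = (-45 - 155)*(1/123) = -200*1/123 = -200/123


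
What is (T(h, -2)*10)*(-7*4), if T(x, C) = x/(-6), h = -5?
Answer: -700/3 ≈ -233.33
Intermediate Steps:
T(x, C) = -x/6 (T(x, C) = x*(-⅙) = -x/6)
(T(h, -2)*10)*(-7*4) = (-⅙*(-5)*10)*(-7*4) = ((⅚)*10)*(-28) = (25/3)*(-28) = -700/3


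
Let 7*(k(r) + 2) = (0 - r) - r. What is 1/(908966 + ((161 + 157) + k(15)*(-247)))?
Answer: 7/6375856 ≈ 1.0979e-6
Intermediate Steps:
k(r) = -2 - 2*r/7 (k(r) = -2 + ((0 - r) - r)/7 = -2 + (-r - r)/7 = -2 + (-2*r)/7 = -2 - 2*r/7)
1/(908966 + ((161 + 157) + k(15)*(-247))) = 1/(908966 + ((161 + 157) + (-2 - 2/7*15)*(-247))) = 1/(908966 + (318 + (-2 - 30/7)*(-247))) = 1/(908966 + (318 - 44/7*(-247))) = 1/(908966 + (318 + 10868/7)) = 1/(908966 + 13094/7) = 1/(6375856/7) = 7/6375856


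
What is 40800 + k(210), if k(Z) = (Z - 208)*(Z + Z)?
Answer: 41640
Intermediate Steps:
k(Z) = 2*Z*(-208 + Z) (k(Z) = (-208 + Z)*(2*Z) = 2*Z*(-208 + Z))
40800 + k(210) = 40800 + 2*210*(-208 + 210) = 40800 + 2*210*2 = 40800 + 840 = 41640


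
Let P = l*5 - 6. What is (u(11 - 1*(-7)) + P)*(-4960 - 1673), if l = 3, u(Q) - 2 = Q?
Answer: -192357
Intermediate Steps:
u(Q) = 2 + Q
P = 9 (P = 3*5 - 6 = 15 - 6 = 9)
(u(11 - 1*(-7)) + P)*(-4960 - 1673) = ((2 + (11 - 1*(-7))) + 9)*(-4960 - 1673) = ((2 + (11 + 7)) + 9)*(-6633) = ((2 + 18) + 9)*(-6633) = (20 + 9)*(-6633) = 29*(-6633) = -192357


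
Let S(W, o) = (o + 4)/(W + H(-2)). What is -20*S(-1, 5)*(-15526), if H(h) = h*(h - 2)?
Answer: 399240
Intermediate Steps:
H(h) = h*(-2 + h)
S(W, o) = (4 + o)/(8 + W) (S(W, o) = (o + 4)/(W - 2*(-2 - 2)) = (4 + o)/(W - 2*(-4)) = (4 + o)/(W + 8) = (4 + o)/(8 + W))
-20*S(-1, 5)*(-15526) = -20*(4 + 5)/(8 - 1)*(-15526) = -20*9/7*(-15526) = -1*180/7*(-15526) = -180/7*(-15526) = 399240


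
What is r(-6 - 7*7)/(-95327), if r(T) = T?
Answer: 55/95327 ≈ 0.00057696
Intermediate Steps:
r(-6 - 7*7)/(-95327) = (-6 - 7*7)/(-95327) = (-6 - 49)*(-1/95327) = -55*(-1/95327) = 55/95327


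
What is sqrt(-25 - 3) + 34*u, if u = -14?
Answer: -476 + 2*I*sqrt(7) ≈ -476.0 + 5.2915*I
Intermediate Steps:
sqrt(-25 - 3) + 34*u = sqrt(-25 - 3) + 34*(-14) = sqrt(-28) - 476 = 2*I*sqrt(7) - 476 = -476 + 2*I*sqrt(7)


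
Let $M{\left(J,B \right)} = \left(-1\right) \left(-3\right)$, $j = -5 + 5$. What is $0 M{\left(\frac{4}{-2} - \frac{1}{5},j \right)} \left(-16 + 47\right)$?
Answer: $0$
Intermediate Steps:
$j = 0$
$M{\left(J,B \right)} = 3$
$0 M{\left(\frac{4}{-2} - \frac{1}{5},j \right)} \left(-16 + 47\right) = 0 \cdot 3 \left(-16 + 47\right) = 0 \cdot 31 = 0$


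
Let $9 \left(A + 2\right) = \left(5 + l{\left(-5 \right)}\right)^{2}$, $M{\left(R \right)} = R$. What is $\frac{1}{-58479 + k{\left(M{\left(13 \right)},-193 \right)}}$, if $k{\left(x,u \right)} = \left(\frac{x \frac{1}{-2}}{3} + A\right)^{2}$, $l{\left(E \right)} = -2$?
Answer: $- \frac{36}{2104883} \approx -1.7103 \cdot 10^{-5}$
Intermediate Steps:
$A = -1$ ($A = -2 + \frac{\left(5 - 2\right)^{2}}{9} = -2 + \frac{3^{2}}{9} = -2 + \frac{1}{9} \cdot 9 = -2 + 1 = -1$)
$k{\left(x,u \right)} = \left(-1 - \frac{x}{6}\right)^{2}$ ($k{\left(x,u \right)} = \left(\frac{x \frac{1}{-2}}{3} - 1\right)^{2} = \left(x \left(- \frac{1}{2}\right) \frac{1}{3} - 1\right)^{2} = \left(- \frac{x}{2} \cdot \frac{1}{3} - 1\right)^{2} = \left(- \frac{x}{6} - 1\right)^{2} = \left(-1 - \frac{x}{6}\right)^{2}$)
$\frac{1}{-58479 + k{\left(M{\left(13 \right)},-193 \right)}} = \frac{1}{-58479 + \frac{\left(6 + 13\right)^{2}}{36}} = \frac{1}{-58479 + \frac{19^{2}}{36}} = \frac{1}{-58479 + \frac{1}{36} \cdot 361} = \frac{1}{-58479 + \frac{361}{36}} = \frac{1}{- \frac{2104883}{36}} = - \frac{36}{2104883}$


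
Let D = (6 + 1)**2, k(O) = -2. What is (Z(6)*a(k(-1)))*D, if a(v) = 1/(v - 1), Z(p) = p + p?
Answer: -196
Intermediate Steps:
Z(p) = 2*p
D = 49 (D = 7**2 = 49)
a(v) = 1/(-1 + v)
(Z(6)*a(k(-1)))*D = ((2*6)/(-1 - 2))*49 = (12/(-3))*49 = (12*(-1/3))*49 = -4*49 = -196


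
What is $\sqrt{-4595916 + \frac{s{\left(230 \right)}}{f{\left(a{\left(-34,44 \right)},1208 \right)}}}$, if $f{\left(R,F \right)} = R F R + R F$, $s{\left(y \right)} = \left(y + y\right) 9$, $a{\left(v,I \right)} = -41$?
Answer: $\frac{i \sqrt{2818471664055999}}{24764} \approx 2143.8 i$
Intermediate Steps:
$s{\left(y \right)} = 18 y$ ($s{\left(y \right)} = 2 y 9 = 18 y$)
$f{\left(R,F \right)} = F R + F R^{2}$ ($f{\left(R,F \right)} = F R R + F R = F R^{2} + F R = F R + F R^{2}$)
$\sqrt{-4595916 + \frac{s{\left(230 \right)}}{f{\left(a{\left(-34,44 \right)},1208 \right)}}} = \sqrt{-4595916 + \frac{18 \cdot 230}{1208 \left(-41\right) \left(1 - 41\right)}} = \sqrt{-4595916 + \frac{4140}{1208 \left(-41\right) \left(-40\right)}} = \sqrt{-4595916 + \frac{4140}{1981120}} = \sqrt{-4595916 + 4140 \cdot \frac{1}{1981120}} = \sqrt{-4595916 + \frac{207}{99056}} = \sqrt{- \frac{455253055089}{99056}} = \frac{i \sqrt{2818471664055999}}{24764}$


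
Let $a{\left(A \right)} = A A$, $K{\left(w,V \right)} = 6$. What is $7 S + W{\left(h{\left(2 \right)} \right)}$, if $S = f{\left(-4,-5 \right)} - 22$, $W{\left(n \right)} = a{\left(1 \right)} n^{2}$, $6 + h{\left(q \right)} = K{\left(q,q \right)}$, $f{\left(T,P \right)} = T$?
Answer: $-182$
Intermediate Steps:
$a{\left(A \right)} = A^{2}$
$h{\left(q \right)} = 0$ ($h{\left(q \right)} = -6 + 6 = 0$)
$W{\left(n \right)} = n^{2}$ ($W{\left(n \right)} = 1^{2} n^{2} = 1 n^{2} = n^{2}$)
$S = -26$ ($S = -4 - 22 = -26$)
$7 S + W{\left(h{\left(2 \right)} \right)} = 7 \left(-26\right) + 0^{2} = -182 + 0 = -182$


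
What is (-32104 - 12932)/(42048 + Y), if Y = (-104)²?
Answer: -11259/13216 ≈ -0.85192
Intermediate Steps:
Y = 10816
(-32104 - 12932)/(42048 + Y) = (-32104 - 12932)/(42048 + 10816) = -45036/52864 = -45036*1/52864 = -11259/13216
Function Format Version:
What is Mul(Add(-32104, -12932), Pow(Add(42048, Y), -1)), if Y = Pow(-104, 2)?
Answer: Rational(-11259, 13216) ≈ -0.85192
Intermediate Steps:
Y = 10816
Mul(Add(-32104, -12932), Pow(Add(42048, Y), -1)) = Mul(Add(-32104, -12932), Pow(Add(42048, 10816), -1)) = Mul(-45036, Pow(52864, -1)) = Mul(-45036, Rational(1, 52864)) = Rational(-11259, 13216)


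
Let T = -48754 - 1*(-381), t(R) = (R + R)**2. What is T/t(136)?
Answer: -48373/73984 ≈ -0.65383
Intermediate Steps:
t(R) = 4*R**2 (t(R) = (2*R)**2 = 4*R**2)
T = -48373 (T = -48754 + 381 = -48373)
T/t(136) = -48373/(4*136**2) = -48373/(4*18496) = -48373/73984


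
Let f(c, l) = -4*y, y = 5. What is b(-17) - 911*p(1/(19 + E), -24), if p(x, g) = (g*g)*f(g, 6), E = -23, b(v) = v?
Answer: 10494703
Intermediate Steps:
f(c, l) = -20 (f(c, l) = -4*5 = -20)
p(x, g) = -20*g**2 (p(x, g) = (g*g)*(-20) = g**2*(-20) = -20*g**2)
b(-17) - 911*p(1/(19 + E), -24) = -17 - (-18220)*(-24)**2 = -17 - (-18220)*576 = -17 - 911*(-11520) = -17 + 10494720 = 10494703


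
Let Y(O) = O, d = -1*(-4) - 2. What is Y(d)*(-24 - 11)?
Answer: -70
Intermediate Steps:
d = 2 (d = 4 - 2 = 2)
Y(d)*(-24 - 11) = 2*(-24 - 11) = 2*(-35) = -70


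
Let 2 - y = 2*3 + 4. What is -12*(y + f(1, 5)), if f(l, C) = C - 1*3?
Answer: 72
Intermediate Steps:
f(l, C) = -3 + C (f(l, C) = C - 3 = -3 + C)
y = -8 (y = 2 - (2*3 + 4) = 2 - (6 + 4) = 2 - 1*10 = 2 - 10 = -8)
-12*(y + f(1, 5)) = -12*(-8 + (-3 + 5)) = -12*(-8 + 2) = -12*(-6) = 72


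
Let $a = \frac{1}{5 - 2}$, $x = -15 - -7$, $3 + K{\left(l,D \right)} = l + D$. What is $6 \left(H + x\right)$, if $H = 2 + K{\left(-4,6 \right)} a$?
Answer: $-38$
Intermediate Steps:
$K{\left(l,D \right)} = -3 + D + l$ ($K{\left(l,D \right)} = -3 + \left(l + D\right) = -3 + \left(D + l\right) = -3 + D + l$)
$x = -8$ ($x = -15 + 7 = -8$)
$a = \frac{1}{3} \approx 0.33333$
$H = \frac{5}{3}$ ($H = 2 + \left(-3 + 6 - 4\right) \frac{1}{3} = 2 - \frac{1}{3} = \frac{5}{3} \approx 1.6667$)
$6 \left(H + x\right) = 6 \left(\frac{5}{3} - 8\right) = 6 \left(- \frac{19}{3}\right) = -38$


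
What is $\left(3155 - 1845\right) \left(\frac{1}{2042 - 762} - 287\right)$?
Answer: $- \frac{48124029}{128} \approx -3.7597 \cdot 10^{5}$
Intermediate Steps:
$\left(3155 - 1845\right) \left(\frac{1}{2042 - 762} - 287\right) = 1310 \left(\frac{1}{1280} - 287\right) = 1310 \left(- \frac{367359}{1280}\right) = - \frac{48124029}{128}$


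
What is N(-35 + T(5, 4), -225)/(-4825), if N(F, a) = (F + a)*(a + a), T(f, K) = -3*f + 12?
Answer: -4734/193 ≈ -24.529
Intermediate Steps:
T(f, K) = 12 - 3*f
N(F, a) = 2*a*(F + a) (N(F, a) = (F + a)*(2*a) = 2*a*(F + a))
N(-35 + T(5, 4), -225)/(-4825) = (2*(-225)*((-35 + (12 - 3*5)) - 225))/(-4825) = (2*(-225)*((-35 + (12 - 15)) - 225))*(-1/4825) = (2*(-225)*((-35 - 3) - 225))*(-1/4825) = (2*(-225)*(-38 - 225))*(-1/4825) = (2*(-225)*(-263))*(-1/4825) = 118350*(-1/4825) = -4734/193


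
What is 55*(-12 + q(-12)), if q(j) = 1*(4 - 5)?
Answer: -715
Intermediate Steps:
q(j) = -1 (q(j) = 1*(-1) = -1)
55*(-12 + q(-12)) = 55*(-12 - 1) = 55*(-13) = -715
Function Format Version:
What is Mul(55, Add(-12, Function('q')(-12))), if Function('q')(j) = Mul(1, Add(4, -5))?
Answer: -715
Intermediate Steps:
Function('q')(j) = -1 (Function('q')(j) = Mul(1, -1) = -1)
Mul(55, Add(-12, Function('q')(-12))) = Mul(55, Add(-12, -1)) = Mul(55, -13) = -715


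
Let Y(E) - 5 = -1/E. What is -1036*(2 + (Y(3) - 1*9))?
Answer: 7252/3 ≈ 2417.3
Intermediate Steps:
Y(E) = 5 - 1/E
-1036*(2 + (Y(3) - 1*9)) = -1036*(2 + ((5 - 1/3) - 1*9)) = -1036*(2 + ((5 - 1*1/3) - 9)) = -1036*(2 + ((5 - 1/3) - 9)) = -1036*(2 + (14/3 - 9)) = -1036*(2 - 13/3) = -1036*(-7/3) = 7252/3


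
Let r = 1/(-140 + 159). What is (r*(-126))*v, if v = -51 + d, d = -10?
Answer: 7686/19 ≈ 404.53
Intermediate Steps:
v = -61 (v = -51 - 10 = -61)
r = 1/19 ≈ 0.052632
(r*(-126))*v = ((1/19)*(-126))*(-61) = -126/19*(-61) = 7686/19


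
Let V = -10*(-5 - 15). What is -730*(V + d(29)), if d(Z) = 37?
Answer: -173010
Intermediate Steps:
V = 200 (V = -10*(-20) = 200)
-730*(V + d(29)) = -730*(200 + 37) = -730*237 = -173010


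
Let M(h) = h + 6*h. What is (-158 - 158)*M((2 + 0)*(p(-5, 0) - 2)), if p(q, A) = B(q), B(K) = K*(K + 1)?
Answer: -79632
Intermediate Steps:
B(K) = K*(1 + K)
p(q, A) = q*(1 + q)
M(h) = 7*h
(-158 - 158)*M((2 + 0)*(p(-5, 0) - 2)) = (-158 - 158)*(7*((2 + 0)*(-5*(1 - 5) - 2))) = -2212*2*(-5*(-4) - 2) = -2212*2*(20 - 2) = -2212*2*18 = -2212*36 = -316*252 = -79632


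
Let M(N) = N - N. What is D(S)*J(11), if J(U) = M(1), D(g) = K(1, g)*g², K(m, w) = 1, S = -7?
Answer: 0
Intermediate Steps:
M(N) = 0
D(g) = g² (D(g) = 1*g² = g²)
J(U) = 0
D(S)*J(11) = (-7)²*0 = 49*0 = 0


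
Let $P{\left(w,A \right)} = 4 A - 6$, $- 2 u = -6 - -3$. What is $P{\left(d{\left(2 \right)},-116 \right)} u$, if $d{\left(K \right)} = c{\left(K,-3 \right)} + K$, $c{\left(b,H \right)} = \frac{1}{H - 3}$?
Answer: $-705$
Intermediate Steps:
$c{\left(b,H \right)} = \frac{1}{-3 + H}$
$u = \frac{3}{2}$ ($u = - \frac{-6 - -3}{2} = - \frac{-6 + 3}{2} = \left(- \frac{1}{2}\right) \left(-3\right) = \frac{3}{2} \approx 1.5$)
$d{\left(K \right)} = - \frac{1}{6} + K$ ($d{\left(K \right)} = \frac{1}{-3 - 3} + K = \frac{1}{-6} + K = - \frac{1}{6} + K$)
$P{\left(w,A \right)} = -6 + 4 A$
$P{\left(d{\left(2 \right)},-116 \right)} u = \left(-6 + 4 \left(-116\right)\right) \frac{3}{2} = \left(-6 - 464\right) \frac{3}{2} = \left(-470\right) \frac{3}{2} = -705$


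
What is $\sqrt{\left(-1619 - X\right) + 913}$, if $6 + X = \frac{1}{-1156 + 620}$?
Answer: $\frac{i \sqrt{50276666}}{268} \approx 26.457 i$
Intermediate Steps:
$X = - \frac{3217}{536}$ ($X = -6 + \frac{1}{-1156 + 620} = -6 + \frac{1}{-536} = -6 - \frac{1}{536} = - \frac{3217}{536} \approx -6.0019$)
$\sqrt{\left(-1619 - X\right) + 913} = \sqrt{\left(-1619 - - \frac{3217}{536}\right) + 913} = \sqrt{\left(-1619 + \frac{3217}{536}\right) + 913} = \sqrt{- \frac{864567}{536} + 913} = \sqrt{- \frac{375199}{536}} = \frac{i \sqrt{50276666}}{268}$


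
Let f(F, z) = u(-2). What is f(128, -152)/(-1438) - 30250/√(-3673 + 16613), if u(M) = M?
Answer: 1/719 - 3025*√3235/647 ≈ -265.92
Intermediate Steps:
f(F, z) = -2
f(128, -152)/(-1438) - 30250/√(-3673 + 16613) = -2/(-1438) - 30250/√(-3673 + 16613) = -2*(-1/1438) - 30250*√3235/6470 = 1/719 - 30250*√3235/6470 = 1/719 - 3025*√3235/647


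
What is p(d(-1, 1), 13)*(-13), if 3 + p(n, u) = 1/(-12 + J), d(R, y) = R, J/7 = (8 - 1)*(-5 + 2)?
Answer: 6214/159 ≈ 39.082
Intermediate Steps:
J = -147 (J = 7*((8 - 1)*(-5 + 2)) = 7*(7*(-3)) = 7*(-21) = -147)
p(n, u) = -478/159 (p(n, u) = -3 + 1/(-12 - 147) = -3 + 1/(-159) = -3 - 1/159 = -478/159)
p(d(-1, 1), 13)*(-13) = -478/159*(-13) = 6214/159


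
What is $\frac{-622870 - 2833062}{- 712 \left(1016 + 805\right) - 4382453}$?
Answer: $\frac{3455932}{5679005} \approx 0.60855$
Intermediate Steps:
$\frac{-622870 - 2833062}{- 712 \left(1016 + 805\right) - 4382453} = - \frac{3455932}{\left(-712\right) 1821 - 4382453} = - \frac{3455932}{-1296552 - 4382453} = - \frac{3455932}{-5679005} = \left(-3455932\right) \left(- \frac{1}{5679005}\right) = \frac{3455932}{5679005}$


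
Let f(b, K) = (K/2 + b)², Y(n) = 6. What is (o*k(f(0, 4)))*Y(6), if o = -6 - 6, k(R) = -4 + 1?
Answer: 216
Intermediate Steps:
f(b, K) = (b + K/2)² (f(b, K) = (K*(½) + b)² = (K/2 + b)² = (b + K/2)²)
k(R) = -3
o = -12
(o*k(f(0, 4)))*Y(6) = -12*(-3)*6 = 36*6 = 216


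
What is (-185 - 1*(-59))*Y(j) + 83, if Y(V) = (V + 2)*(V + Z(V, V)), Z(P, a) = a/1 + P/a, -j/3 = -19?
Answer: -854827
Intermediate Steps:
j = 57 (j = -3*(-19) = 57)
Z(P, a) = a + P/a (Z(P, a) = a*1 + P/a = a + P/a)
Y(V) = (1 + 2*V)*(2 + V) (Y(V) = (V + 2)*(V + (V + V/V)) = (2 + V)*(V + (V + 1)) = (2 + V)*(V + (1 + V)) = (2 + V)*(1 + 2*V) = (1 + 2*V)*(2 + V))
(-185 - 1*(-59))*Y(j) + 83 = (-185 - 1*(-59))*(2 + 2*57**2 + 5*57) + 83 = (-185 + 59)*(2 + 2*3249 + 285) + 83 = -126*(2 + 6498 + 285) + 83 = -126*6785 + 83 = -854910 + 83 = -854827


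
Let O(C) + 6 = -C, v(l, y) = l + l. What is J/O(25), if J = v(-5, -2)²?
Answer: -100/31 ≈ -3.2258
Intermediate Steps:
v(l, y) = 2*l
O(C) = -6 - C
J = 100 (J = (2*(-5))² = (-10)² = 100)
J/O(25) = 100/(-6 - 1*25) = 100/(-6 - 25) = 100/(-31) = 100*(-1/31) = -100/31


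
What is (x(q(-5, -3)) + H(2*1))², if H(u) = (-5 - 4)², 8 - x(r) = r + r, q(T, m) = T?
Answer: 9801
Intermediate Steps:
x(r) = 8 - 2*r (x(r) = 8 - (r + r) = 8 - 2*r)
H(u) = 81 (H(u) = (-9)² = 81)
(x(q(-5, -3)) + H(2*1))² = ((8 - 2*(-5)) + 81)² = ((8 + 10) + 81)² = (18 + 81)² = 99² = 9801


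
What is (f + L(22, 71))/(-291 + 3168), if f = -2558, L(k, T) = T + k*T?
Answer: -925/2877 ≈ -0.32152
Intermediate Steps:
L(k, T) = T + T*k
(f + L(22, 71))/(-291 + 3168) = (-2558 + 71*(1 + 22))/(-291 + 3168) = (-2558 + 71*23)/2877 = (-2558 + 1633)*(1/2877) = -925*1/2877 = -925/2877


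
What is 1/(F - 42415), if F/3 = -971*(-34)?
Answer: 1/56627 ≈ 1.7659e-5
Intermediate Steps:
F = 99042 (F = 3*(-971*(-34)) = 3*33014 = 99042)
1/(F - 42415) = 1/(99042 - 42415) = 1/56627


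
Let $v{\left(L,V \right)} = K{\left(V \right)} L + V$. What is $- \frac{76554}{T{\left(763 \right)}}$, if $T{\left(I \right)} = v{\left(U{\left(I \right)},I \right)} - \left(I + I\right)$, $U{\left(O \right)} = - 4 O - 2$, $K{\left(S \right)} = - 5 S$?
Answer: $- \frac{76554}{11650247} \approx -0.006571$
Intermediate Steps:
$U{\left(O \right)} = -2 - 4 O$
$v{\left(L,V \right)} = V - 5 L V$ ($v{\left(L,V \right)} = - 5 V L + V = - 5 L V + V = V - 5 L V$)
$T{\left(I \right)} = - 2 I + I \left(11 + 20 I\right)$ ($T{\left(I \right)} = I \left(1 - 5 \left(-2 - 4 I\right)\right) - \left(I + I\right) = I \left(1 + \left(10 + 20 I\right)\right) - 2 I = I \left(11 + 20 I\right) - 2 I = - 2 I + I \left(11 + 20 I\right)$)
$- \frac{76554}{T{\left(763 \right)}} = - \frac{76554}{763 \left(9 + 20 \cdot 763\right)} = - \frac{76554}{763 \left(9 + 15260\right)} = - \frac{76554}{763 \cdot 15269} = - \frac{76554}{11650247}$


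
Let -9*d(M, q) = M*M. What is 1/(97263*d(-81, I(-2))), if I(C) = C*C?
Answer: -1/70904727 ≈ -1.4103e-8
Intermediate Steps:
I(C) = C**2
d(M, q) = -M**2/9 (d(M, q) = -M*M/9 = -M**2/9)
1/(97263*d(-81, I(-2))) = 1/(97263*((-1/9*(-81)**2))) = 1/(97263*((-1/9*6561))) = (1/97263)/(-729) = (1/97263)*(-1/729) = -1/70904727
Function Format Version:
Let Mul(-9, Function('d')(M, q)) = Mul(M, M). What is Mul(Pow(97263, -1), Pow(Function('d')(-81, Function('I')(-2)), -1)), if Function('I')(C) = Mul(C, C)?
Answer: Rational(-1, 70904727) ≈ -1.4103e-8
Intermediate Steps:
Function('I')(C) = Pow(C, 2)
Function('d')(M, q) = Mul(Rational(-1, 9), Pow(M, 2)) (Function('d')(M, q) = Mul(Rational(-1, 9), Mul(M, M)) = Mul(Rational(-1, 9), Pow(M, 2)))
Mul(Pow(97263, -1), Pow(Function('d')(-81, Function('I')(-2)), -1)) = Mul(Pow(97263, -1), Pow(Mul(Rational(-1, 9), Pow(-81, 2)), -1)) = Mul(Rational(1, 97263), Pow(Mul(Rational(-1, 9), 6561), -1)) = Mul(Rational(1, 97263), Pow(-729, -1)) = Mul(Rational(1, 97263), Rational(-1, 729)) = Rational(-1, 70904727)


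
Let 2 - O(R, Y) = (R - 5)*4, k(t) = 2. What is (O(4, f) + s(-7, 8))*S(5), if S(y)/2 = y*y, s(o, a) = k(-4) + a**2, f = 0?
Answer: 3600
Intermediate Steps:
s(o, a) = 2 + a**2
O(R, Y) = 22 - 4*R (O(R, Y) = 2 - (R - 5)*4 = 2 - (-5 + R)*4 = 2 - (-20 + 4*R) = 2 + (20 - 4*R) = 22 - 4*R)
S(y) = 2*y**2 (S(y) = 2*(y*y) = 2*y**2)
(O(4, f) + s(-7, 8))*S(5) = ((22 - 4*4) + (2 + 8**2))*(2*5**2) = ((22 - 16) + (2 + 64))*(2*25) = (6 + 66)*50 = 72*50 = 3600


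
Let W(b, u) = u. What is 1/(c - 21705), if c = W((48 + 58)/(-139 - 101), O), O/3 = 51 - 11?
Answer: -1/21585 ≈ -4.6328e-5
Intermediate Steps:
O = 120 (O = 3*(51 - 11) = 3*40 = 120)
c = 120
1/(c - 21705) = 1/(120 - 21705) = 1/(-21585) = -1/21585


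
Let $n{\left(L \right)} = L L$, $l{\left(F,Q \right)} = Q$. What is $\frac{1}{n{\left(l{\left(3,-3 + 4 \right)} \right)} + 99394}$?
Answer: $\frac{1}{99395} \approx 1.0061 \cdot 10^{-5}$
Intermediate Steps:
$n{\left(L \right)} = L^{2}$
$\frac{1}{n{\left(l{\left(3,-3 + 4 \right)} \right)} + 99394} = \frac{1}{\left(-3 + 4\right)^{2} + 99394} = \frac{1}{1^{2} + 99394} = \frac{1}{1 + 99394} = \frac{1}{99395}$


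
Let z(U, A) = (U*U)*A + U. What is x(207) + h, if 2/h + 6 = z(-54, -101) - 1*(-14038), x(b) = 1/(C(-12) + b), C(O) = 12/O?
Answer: 140063/28895414 ≈ 0.0048472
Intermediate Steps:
x(b) = 1/(-1 + b) (x(b) = 1/(12/(-12) + b) = 1/(12*(-1/12) + b) = 1/(-1 + b))
z(U, A) = U + A*U**2 (z(U, A) = U**2*A + U = A*U**2 + U = U + A*U**2)
h = -1/140269 (h = 2/(-6 + (-54*(1 - 101*(-54)) - 1*(-14038))) = 2/(-6 + (-54*(1 + 5454) + 14038)) = 2/(-6 + (-54*5455 + 14038)) = 2/(-6 + (-294570 + 14038)) = 2/(-6 - 280532) = 2/(-280538) = 2*(-1/280538) = -1/140269 ≈ -7.1292e-6)
x(207) + h = 1/(-1 + 207) - 1/140269 = 1/206 - 1/140269 = 140063/28895414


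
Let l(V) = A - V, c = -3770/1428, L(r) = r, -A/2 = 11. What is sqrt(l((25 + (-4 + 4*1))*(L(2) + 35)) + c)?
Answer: I*sqrt(484122702)/714 ≈ 30.816*I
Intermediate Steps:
A = -22 (A = -2*11 = -22)
c = -1885/714 (c = -3770*1/1428 = -1885/714 ≈ -2.6401)
l(V) = -22 - V
sqrt(l((25 + (-4 + 4*1))*(L(2) + 35)) + c) = sqrt((-22 - (25 + (-4 + 4*1))*(2 + 35)) - 1885/714) = sqrt((-22 - (25 + (-4 + 4))*37) - 1885/714) = sqrt((-22 - (25 + 0)*37) - 1885/714) = sqrt((-22 - 25*37) - 1885/714) = sqrt((-22 - 1*925) - 1885/714) = sqrt((-22 - 925) - 1885/714) = sqrt(-947 - 1885/714) = sqrt(-678043/714) = I*sqrt(484122702)/714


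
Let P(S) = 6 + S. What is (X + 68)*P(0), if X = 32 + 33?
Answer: 798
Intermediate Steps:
X = 65
(X + 68)*P(0) = (65 + 68)*(6 + 0) = 133*6 = 798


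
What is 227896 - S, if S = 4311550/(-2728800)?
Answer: 12437738327/54576 ≈ 2.2790e+5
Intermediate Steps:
S = -86231/54576 (S = 4311550*(-1/2728800) = -86231/54576 ≈ -1.5800)
227896 - S = 227896 - 1*(-86231/54576) = 227896 + 86231/54576 = 12437738327/54576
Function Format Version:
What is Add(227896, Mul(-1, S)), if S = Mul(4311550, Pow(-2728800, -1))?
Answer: Rational(12437738327, 54576) ≈ 2.2790e+5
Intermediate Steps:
S = Rational(-86231, 54576) (S = Mul(4311550, Rational(-1, 2728800)) = Rational(-86231, 54576) ≈ -1.5800)
Add(227896, Mul(-1, S)) = Add(227896, Mul(-1, Rational(-86231, 54576))) = Add(227896, Rational(86231, 54576)) = Rational(12437738327, 54576)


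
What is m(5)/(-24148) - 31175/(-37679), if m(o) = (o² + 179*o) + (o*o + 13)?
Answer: 358358709/454936246 ≈ 0.78771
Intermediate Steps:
m(o) = 13 + 2*o² + 179*o (m(o) = (o² + 179*o) + (o² + 13) = (o² + 179*o) + (13 + o²) = 13 + 2*o² + 179*o)
m(5)/(-24148) - 31175/(-37679) = (13 + 2*5² + 179*5)/(-24148) - 31175/(-37679) = (13 + 2*25 + 895)*(-1/24148) - 31175*(-1/37679) = (13 + 50 + 895)*(-1/24148) + 31175/37679 = 958*(-1/24148) + 31175/37679 = -479/12074 + 31175/37679 = 358358709/454936246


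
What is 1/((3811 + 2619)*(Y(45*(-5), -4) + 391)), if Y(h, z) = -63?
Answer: 1/2109040 ≈ 4.7415e-7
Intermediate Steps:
1/((3811 + 2619)*(Y(45*(-5), -4) + 391)) = 1/((3811 + 2619)*(-63 + 391)) = 1/(6430*328) = 1/2109040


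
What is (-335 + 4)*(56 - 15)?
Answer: -13571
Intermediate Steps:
(-335 + 4)*(56 - 15) = -331*41 = -13571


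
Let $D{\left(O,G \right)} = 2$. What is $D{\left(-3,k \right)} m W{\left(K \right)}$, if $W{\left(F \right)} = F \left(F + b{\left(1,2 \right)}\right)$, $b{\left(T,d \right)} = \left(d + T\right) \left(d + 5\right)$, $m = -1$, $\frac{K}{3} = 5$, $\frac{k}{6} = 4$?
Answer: $-1080$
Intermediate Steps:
$k = 24$ ($k = 6 \cdot 4 = 24$)
$K = 15$ ($K = 3 \cdot 5 = 15$)
$b{\left(T,d \right)} = \left(5 + d\right) \left(T + d\right)$ ($b{\left(T,d \right)} = \left(T + d\right) \left(5 + d\right) = \left(5 + d\right) \left(T + d\right)$)
$W{\left(F \right)} = F \left(21 + F\right)$ ($W{\left(F \right)} = F \left(F + \left(2^{2} + 5 \cdot 1 + 5 \cdot 2 + 1 \cdot 2\right)\right) = F \left(F + \left(4 + 5 + 10 + 2\right)\right) = F \left(F + 21\right) = F \left(21 + F\right)$)
$D{\left(-3,k \right)} m W{\left(K \right)} = 2 \left(-1\right) 15 \left(21 + 15\right) = - 2 \cdot 15 \cdot 36 = \left(-2\right) 540 = -1080$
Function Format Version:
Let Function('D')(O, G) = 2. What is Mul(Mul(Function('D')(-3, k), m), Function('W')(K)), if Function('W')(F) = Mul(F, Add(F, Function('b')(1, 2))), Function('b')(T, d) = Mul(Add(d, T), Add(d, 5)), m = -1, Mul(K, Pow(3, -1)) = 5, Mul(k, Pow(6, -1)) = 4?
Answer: -1080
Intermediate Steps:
k = 24 (k = Mul(6, 4) = 24)
K = 15 (K = Mul(3, 5) = 15)
Function('b')(T, d) = Mul(Add(5, d), Add(T, d)) (Function('b')(T, d) = Mul(Add(T, d), Add(5, d)) = Mul(Add(5, d), Add(T, d)))
Function('W')(F) = Mul(F, Add(21, F)) (Function('W')(F) = Mul(F, Add(F, Add(Pow(2, 2), Mul(5, 1), Mul(5, 2), Mul(1, 2)))) = Mul(F, Add(F, Add(4, 5, 10, 2))) = Mul(F, Add(F, 21)) = Mul(F, Add(21, F)))
Mul(Mul(Function('D')(-3, k), m), Function('W')(K)) = Mul(Mul(2, -1), Mul(15, Add(21, 15))) = Mul(-2, Mul(15, 36)) = Mul(-2, 540) = -1080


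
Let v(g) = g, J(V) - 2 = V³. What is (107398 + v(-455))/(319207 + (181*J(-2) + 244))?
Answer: 106943/318365 ≈ 0.33591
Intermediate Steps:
J(V) = 2 + V³
(107398 + v(-455))/(319207 + (181*J(-2) + 244)) = (107398 - 455)/(319207 + (181*(2 + (-2)³) + 244)) = 106943/(319207 + (181*(2 - 8) + 244)) = 106943/(319207 + (181*(-6) + 244)) = 106943/(319207 + (-1086 + 244)) = 106943/(319207 - 842) = 106943/318365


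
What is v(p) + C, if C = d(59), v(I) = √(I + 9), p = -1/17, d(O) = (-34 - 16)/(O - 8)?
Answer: -50/51 + 2*√646/17 ≈ 2.0098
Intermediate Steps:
d(O) = -50/(-8 + O)
p = -1/17 (p = -1*1/17 = -1/17 ≈ -0.058824)
v(I) = √(9 + I)
C = -50/51 (C = -50/(-8 + 59) = -50/51 ≈ -0.98039)
v(p) + C = √(9 - 1/17) - 50/51 = √(152/17) - 50/51 = 2*√646/17 - 50/51 = -50/51 + 2*√646/17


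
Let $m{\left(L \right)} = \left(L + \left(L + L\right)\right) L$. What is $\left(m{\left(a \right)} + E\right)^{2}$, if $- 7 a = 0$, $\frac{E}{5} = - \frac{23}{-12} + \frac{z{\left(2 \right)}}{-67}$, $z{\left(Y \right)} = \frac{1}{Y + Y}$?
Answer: $\frac{14784025}{161604} \approx 91.483$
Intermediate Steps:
$z{\left(Y \right)} = \frac{1}{2 Y}$
$E = \frac{3845}{402}$ ($E = 5 \left(- \frac{23}{-12} + \frac{\frac{1}{2} \cdot \frac{1}{2}}{-67}\right) = 5 \left(\left(-23\right) \left(- \frac{1}{12}\right) + \frac{1}{2} \cdot \frac{1}{2} \left(- \frac{1}{67}\right)\right) = 5 \left(\frac{23}{12} + \frac{1}{4} \left(- \frac{1}{67}\right)\right) = 5 \left(\frac{23}{12} - \frac{1}{268}\right) = 5 \cdot \frac{769}{402} = \frac{3845}{402} \approx 9.5647$)
$a = 0$ ($a = \left(- \frac{1}{7}\right) 0 = 0$)
$m{\left(L \right)} = 3 L^{2}$ ($m{\left(L \right)} = \left(L + 2 L\right) L = 3 L L = 3 L^{2}$)
$\left(m{\left(a \right)} + E\right)^{2} = \left(3 \cdot 0^{2} + \frac{3845}{402}\right)^{2} = \left(3 \cdot 0 + \frac{3845}{402}\right)^{2} = \left(0 + \frac{3845}{402}\right)^{2} = \left(\frac{3845}{402}\right)^{2} = \frac{14784025}{161604}$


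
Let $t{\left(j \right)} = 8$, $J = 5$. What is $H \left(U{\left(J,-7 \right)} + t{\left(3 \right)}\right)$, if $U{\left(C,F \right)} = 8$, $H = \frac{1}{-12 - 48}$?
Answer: $- \frac{4}{15} \approx -0.26667$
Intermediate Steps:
$H = - \frac{1}{60}$ ($H = \frac{1}{-60} = - \frac{1}{60} \approx -0.016667$)
$H \left(U{\left(J,-7 \right)} + t{\left(3 \right)}\right) = - \frac{8 + 8}{60} = \left(- \frac{1}{60}\right) 16 = - \frac{4}{15}$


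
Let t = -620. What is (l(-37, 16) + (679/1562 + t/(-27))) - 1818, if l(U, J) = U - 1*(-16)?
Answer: -76571213/42174 ≈ -1815.6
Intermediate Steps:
l(U, J) = 16 + U (l(U, J) = U + 16 = 16 + U)
(l(-37, 16) + (679/1562 + t/(-27))) - 1818 = ((16 - 37) + (679/1562 - 620/(-27))) - 1818 = (-21 + (679*(1/1562) - 620*(-1/27))) - 1818 = (-21 + (679/1562 + 620/27)) - 1818 = (-21 + 986773/42174) - 1818 = 101119/42174 - 1818 = -76571213/42174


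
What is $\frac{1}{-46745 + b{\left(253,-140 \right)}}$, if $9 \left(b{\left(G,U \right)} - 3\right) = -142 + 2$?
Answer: $- \frac{9}{420818} \approx -2.1387 \cdot 10^{-5}$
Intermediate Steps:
$b{\left(G,U \right)} = - \frac{113}{9}$ ($b{\left(G,U \right)} = 3 + \frac{-142 + 2}{9} = 3 + \frac{1}{9} \left(-140\right) = 3 - \frac{140}{9} = - \frac{113}{9}$)
$\frac{1}{-46745 + b{\left(253,-140 \right)}} = \frac{1}{-46745 - \frac{113}{9}} = \frac{1}{- \frac{420818}{9}} = - \frac{9}{420818}$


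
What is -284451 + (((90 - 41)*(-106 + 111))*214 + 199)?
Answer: -231822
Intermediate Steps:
-284451 + (((90 - 41)*(-106 + 111))*214 + 199) = -284451 + ((49*5)*214 + 199) = -284451 + (245*214 + 199) = -284451 + (52430 + 199) = -284451 + 52629 = -231822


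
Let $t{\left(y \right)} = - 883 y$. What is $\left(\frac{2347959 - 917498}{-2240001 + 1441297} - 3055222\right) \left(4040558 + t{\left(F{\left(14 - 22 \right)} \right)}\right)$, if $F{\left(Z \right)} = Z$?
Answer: $- \frac{4938542991125516439}{399352} \approx -1.2366 \cdot 10^{13}$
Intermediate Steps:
$\left(\frac{2347959 - 917498}{-2240001 + 1441297} - 3055222\right) \left(4040558 + t{\left(F{\left(14 - 22 \right)} \right)}\right) = \left(\frac{2347959 - 917498}{-2240001 + 1441297} - 3055222\right) \left(4040558 - 883 \left(14 - 22\right)\right) = \left(\frac{1430461}{-798704} - 3055222\right) \left(4040558 - 883 \left(14 - 22\right)\right) = \left(1430461 \left(- \frac{1}{798704}\right) - 3055222\right) \left(4040558 - -7064\right) = \left(- \frac{1430461}{798704} - 3055222\right) \left(4040558 + 7064\right) = \left(- \frac{2440219462749}{798704}\right) 4047622 = - \frac{4938542991125516439}{399352}$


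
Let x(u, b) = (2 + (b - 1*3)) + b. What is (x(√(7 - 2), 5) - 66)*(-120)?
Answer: 6840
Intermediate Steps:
x(u, b) = -1 + 2*b (x(u, b) = (2 + (b - 3)) + b = (2 + (-3 + b)) + b = (-1 + b) + b = -1 + 2*b)
(x(√(7 - 2), 5) - 66)*(-120) = ((-1 + 2*5) - 66)*(-120) = ((-1 + 10) - 66)*(-120) = (9 - 66)*(-120) = -57*(-120) = 6840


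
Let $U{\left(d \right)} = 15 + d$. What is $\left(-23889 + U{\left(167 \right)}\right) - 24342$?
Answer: $-48049$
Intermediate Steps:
$\left(-23889 + U{\left(167 \right)}\right) - 24342 = \left(-23889 + \left(15 + 167\right)\right) - 24342 = \left(-23889 + 182\right) - 24342 = -23707 - 24342 = -48049$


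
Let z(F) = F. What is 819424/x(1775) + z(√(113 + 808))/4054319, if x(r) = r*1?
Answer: 819424/1775 + √921/4054319 ≈ 461.65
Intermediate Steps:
x(r) = r
819424/x(1775) + z(√(113 + 808))/4054319 = 819424/1775 + √(113 + 808)/4054319 = 819424*(1/1775) + √921*(1/4054319) = 819424/1775 + √921/4054319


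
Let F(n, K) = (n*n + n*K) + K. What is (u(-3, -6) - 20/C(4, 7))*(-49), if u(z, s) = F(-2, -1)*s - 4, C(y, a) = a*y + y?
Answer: 13573/8 ≈ 1696.6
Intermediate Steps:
F(n, K) = K + n² + K*n (F(n, K) = (n² + K*n) + K = K + n² + K*n)
C(y, a) = y + a*y
u(z, s) = -4 + 5*s (u(z, s) = (-1 + (-2)² - 1*(-2))*s - 4 = (-1 + 4 + 2)*s - 4 = 5*s - 4 = -4 + 5*s)
(u(-3, -6) - 20/C(4, 7))*(-49) = ((-4 + 5*(-6)) - 20*1/(4*(1 + 7)))*(-49) = ((-4 - 30) - 20/(4*8))*(-49) = (-34 - 20/32)*(-49) = (-34 - 20*1/32)*(-49) = (-34 - 5/8)*(-49) = -277/8*(-49) = 13573/8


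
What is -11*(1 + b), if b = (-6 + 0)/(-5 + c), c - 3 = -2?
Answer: -55/2 ≈ -27.500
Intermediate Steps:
c = 1 (c = 3 - 2 = 1)
b = 3/2 (b = (-6 + 0)/(-5 + 1) = -6/(-4) = -6*(-¼) = 3/2 ≈ 1.5000)
-11*(1 + b) = -11*(1 + 3/2) = -11*5/2 = -55/2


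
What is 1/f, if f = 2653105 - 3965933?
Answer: -1/1312828 ≈ -7.6171e-7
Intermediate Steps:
f = -1312828
1/f = 1/(-1312828) = -1/1312828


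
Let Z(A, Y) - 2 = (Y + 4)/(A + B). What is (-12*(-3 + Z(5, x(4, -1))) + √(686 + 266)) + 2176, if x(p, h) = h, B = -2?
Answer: 2176 + 2*√238 ≈ 2206.9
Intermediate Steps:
Z(A, Y) = 2 + (4 + Y)/(-2 + A) (Z(A, Y) = 2 + (Y + 4)/(A - 2) = 2 + (4 + Y)/(-2 + A))
(-12*(-3 + Z(5, x(4, -1))) + √(686 + 266)) + 2176 = (-12*(-3 + (-1 + 2*5)/(-2 + 5)) + √(686 + 266)) + 2176 = (-12*(-3 + (-1 + 10)/3) + √952) + 2176 = (-12*(-3 + (⅓)*9) + 2*√238) + 2176 = (-12*(-3 + 3) + 2*√238) + 2176 = (-12*0 + 2*√238) + 2176 = (0 + 2*√238) + 2176 = 2*√238 + 2176 = 2176 + 2*√238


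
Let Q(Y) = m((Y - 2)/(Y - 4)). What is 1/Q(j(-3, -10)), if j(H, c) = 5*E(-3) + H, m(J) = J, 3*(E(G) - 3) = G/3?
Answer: 19/25 ≈ 0.76000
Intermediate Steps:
E(G) = 3 + G/9 (E(G) = 3 + (G/3)/3 = 3 + G/9)
j(H, c) = 40/3 + H (j(H, c) = 5*(3 + (1/9)*(-3)) + H = 5*(3 - 1/3) + H = 5*(8/3) + H = 40/3 + H)
Q(Y) = (-2 + Y)/(-4 + Y) (Q(Y) = (Y - 2)/(Y - 4) = (-2 + Y)/(-4 + Y))
1/Q(j(-3, -10)) = 1/((-2 + (40/3 - 3))/(-4 + (40/3 - 3))) = 1/((-2 + 31/3)/(-4 + 31/3)) = 1/((25/3)/(19/3)) = 1/((3/19)*(25/3)) = 1/(25/19) = 19/25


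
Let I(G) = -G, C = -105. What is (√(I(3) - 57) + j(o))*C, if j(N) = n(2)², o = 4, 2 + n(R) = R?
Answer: -210*I*√15 ≈ -813.33*I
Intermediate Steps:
n(R) = -2 + R
j(N) = 0 (j(N) = (-2 + 2)² = 0² = 0)
(√(I(3) - 57) + j(o))*C = (√(-1*3 - 57) + 0)*(-105) = (√(-3 - 57) + 0)*(-105) = (√(-60) + 0)*(-105) = (2*I*√15 + 0)*(-105) = (2*I*√15)*(-105) = -210*I*√15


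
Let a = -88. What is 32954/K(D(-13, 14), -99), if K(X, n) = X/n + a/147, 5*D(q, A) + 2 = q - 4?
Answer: -799299270/13589 ≈ -58820.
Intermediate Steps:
D(q, A) = -6/5 + q/5 (D(q, A) = -2/5 + (q - 4)/5 = -2/5 + (-4 + q)/5 = -2/5 + (-4/5 + q/5) = -6/5 + q/5)
K(X, n) = -88/147 + X/n (K(X, n) = X/n - 88/147 = -88/147 + X/n)
32954/K(D(-13, 14), -99) = 32954/(-88/147 + (-6/5 + (1/5)*(-13))/(-99)) = 32954/(-88/147 + (-6/5 - 13/5)*(-1/99)) = 32954/(-88/147 - 19/5*(-1/99)) = 32954/(-88/147 + 19/495) = 32954/(-13589/24255) = 32954*(-24255/13589) = -799299270/13589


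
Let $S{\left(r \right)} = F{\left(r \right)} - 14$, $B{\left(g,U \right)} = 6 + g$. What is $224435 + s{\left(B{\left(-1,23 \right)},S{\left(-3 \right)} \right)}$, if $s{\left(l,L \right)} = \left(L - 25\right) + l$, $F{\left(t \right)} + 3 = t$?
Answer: $224395$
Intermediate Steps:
$F{\left(t \right)} = -3 + t$
$S{\left(r \right)} = -17 + r$ ($S{\left(r \right)} = \left(-3 + r\right) - 14 = -17 + r$)
$s{\left(l,L \right)} = -25 + L + l$ ($s{\left(l,L \right)} = \left(-25 + L\right) + l = -25 + L + l$)
$224435 + s{\left(B{\left(-1,23 \right)},S{\left(-3 \right)} \right)} = 224435 - 40 = 224395$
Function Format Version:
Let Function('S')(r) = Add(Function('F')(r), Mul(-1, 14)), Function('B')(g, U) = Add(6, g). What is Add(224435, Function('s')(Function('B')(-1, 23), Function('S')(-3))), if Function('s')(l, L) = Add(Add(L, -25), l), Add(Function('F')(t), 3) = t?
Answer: 224395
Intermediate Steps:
Function('F')(t) = Add(-3, t)
Function('S')(r) = Add(-17, r) (Function('S')(r) = Add(Add(-3, r), Mul(-1, 14)) = Add(Add(-3, r), -14) = Add(-17, r))
Function('s')(l, L) = Add(-25, L, l) (Function('s')(l, L) = Add(Add(-25, L), l) = Add(-25, L, l))
Add(224435, Function('s')(Function('B')(-1, 23), Function('S')(-3))) = Add(224435, Add(-25, Add(-17, -3), Add(6, -1))) = Add(224435, Add(-25, -20, 5)) = Add(224435, -40) = 224395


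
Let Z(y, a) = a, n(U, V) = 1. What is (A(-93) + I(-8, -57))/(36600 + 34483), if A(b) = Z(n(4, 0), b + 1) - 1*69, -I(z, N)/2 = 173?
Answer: -507/71083 ≈ -0.0071325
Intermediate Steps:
I(z, N) = -346 (I(z, N) = -2*173 = -346)
A(b) = -68 + b (A(b) = (b + 1) - 1*69 = (1 + b) - 69 = -68 + b)
(A(-93) + I(-8, -57))/(36600 + 34483) = ((-68 - 93) - 346)/(36600 + 34483) = (-161 - 346)/71083 = -507*1/71083 = -507/71083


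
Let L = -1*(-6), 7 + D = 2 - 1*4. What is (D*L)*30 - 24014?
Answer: -25634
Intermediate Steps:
D = -9 (D = -7 + (2 - 1*4) = -7 + (2 - 4) = -7 - 2 = -9)
L = 6
(D*L)*30 - 24014 = -9*6*30 - 24014 = -54*30 - 24014 = -1620 - 24014 = -25634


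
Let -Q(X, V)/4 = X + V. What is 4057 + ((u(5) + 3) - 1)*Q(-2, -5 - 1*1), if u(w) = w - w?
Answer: 4121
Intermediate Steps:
u(w) = 0
Q(X, V) = -4*V - 4*X (Q(X, V) = -4*(X + V) = -4*(V + X) = -4*V - 4*X)
4057 + ((u(5) + 3) - 1)*Q(-2, -5 - 1*1) = 4057 + ((0 + 3) - 1)*(-4*(-5 - 1*1) - 4*(-2)) = 4057 + (3 - 1)*(-4*(-5 - 1) + 8) = 4057 + 2*(-4*(-6) + 8) = 4057 + 2*(24 + 8) = 4057 + 2*32 = 4057 + 64 = 4121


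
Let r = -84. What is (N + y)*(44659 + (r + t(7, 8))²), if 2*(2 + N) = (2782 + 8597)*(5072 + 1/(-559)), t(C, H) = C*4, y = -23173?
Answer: 1540737111201585/1118 ≈ 1.3781e+12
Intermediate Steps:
t(C, H) = 4*C
N = 32262273377/1118 (N = -2 + ((2782 + 8597)*(5072 + 1/(-559)))/2 = -2 + (11379*(5072 - 1/559))/2 = -2 + (11379*(2835247/559))/2 = -2 + (½)*(32262275613/559) = -2 + 32262275613/1118 = 32262273377/1118 ≈ 2.8857e+7)
(N + y)*(44659 + (r + t(7, 8))²) = (32262273377/1118 - 23173)*(44659 + (-84 + 4*7)²) = 32236365963*(44659 + (-84 + 28)²)/1118 = 32236365963*(44659 + (-56)²)/1118 = 32236365963*(44659 + 3136)/1118 = (32236365963/1118)*47795 = 1540737111201585/1118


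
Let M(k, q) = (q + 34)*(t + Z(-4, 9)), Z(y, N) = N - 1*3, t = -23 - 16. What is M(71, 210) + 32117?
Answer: 24065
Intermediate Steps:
t = -39
Z(y, N) = -3 + N (Z(y, N) = N - 3 = -3 + N)
M(k, q) = -1122 - 33*q (M(k, q) = (q + 34)*(-39 + (-3 + 9)) = (34 + q)*(-39 + 6) = (34 + q)*(-33) = -1122 - 33*q)
M(71, 210) + 32117 = (-1122 - 33*210) + 32117 = (-1122 - 6930) + 32117 = -8052 + 32117 = 24065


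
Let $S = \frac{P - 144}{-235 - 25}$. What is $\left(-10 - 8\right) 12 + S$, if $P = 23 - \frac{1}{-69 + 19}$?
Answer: $- \frac{2801951}{13000} \approx -215.53$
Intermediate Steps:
$P = \frac{1151}{50}$ ($P = 23 - \frac{1}{-50} = 23 - - \frac{1}{50} = 23 + \frac{1}{50} = \frac{1151}{50} \approx 23.02$)
$S = \frac{6049}{13000}$ ($S = \frac{\frac{1151}{50} - 144}{-235 - 25} = - \frac{6049}{50 \left(-260\right)} = \left(- \frac{6049}{50}\right) \left(- \frac{1}{260}\right) = \frac{6049}{13000} \approx 0.46531$)
$\left(-10 - 8\right) 12 + S = \left(-10 - 8\right) 12 + \frac{6049}{13000} = \left(-18\right) 12 + \frac{6049}{13000} = -216 + \frac{6049}{13000} = - \frac{2801951}{13000}$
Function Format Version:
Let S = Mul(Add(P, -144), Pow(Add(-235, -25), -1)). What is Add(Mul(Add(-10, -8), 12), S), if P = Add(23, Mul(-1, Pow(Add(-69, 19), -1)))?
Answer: Rational(-2801951, 13000) ≈ -215.53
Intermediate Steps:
P = Rational(1151, 50) (P = Add(23, Mul(-1, Pow(-50, -1))) = Add(23, Mul(-1, Rational(-1, 50))) = Add(23, Rational(1, 50)) = Rational(1151, 50) ≈ 23.020)
S = Rational(6049, 13000) (S = Mul(Add(Rational(1151, 50), -144), Pow(Add(-235, -25), -1)) = Mul(Rational(-6049, 50), Pow(-260, -1)) = Mul(Rational(-6049, 50), Rational(-1, 260)) = Rational(6049, 13000) ≈ 0.46531)
Add(Mul(Add(-10, -8), 12), S) = Add(Mul(Add(-10, -8), 12), Rational(6049, 13000)) = Add(Mul(-18, 12), Rational(6049, 13000)) = Add(-216, Rational(6049, 13000)) = Rational(-2801951, 13000)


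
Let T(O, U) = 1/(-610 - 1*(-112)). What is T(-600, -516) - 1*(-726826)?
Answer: 361959347/498 ≈ 7.2683e+5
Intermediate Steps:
T(O, U) = -1/498 (T(O, U) = 1/(-610 + 112) = 1/(-498) = -1/498)
T(-600, -516) - 1*(-726826) = -1/498 - 1*(-726826) = -1/498 + 726826 = 361959347/498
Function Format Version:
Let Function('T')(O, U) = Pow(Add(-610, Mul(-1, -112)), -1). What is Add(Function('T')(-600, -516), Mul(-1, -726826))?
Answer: Rational(361959347, 498) ≈ 7.2683e+5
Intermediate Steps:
Function('T')(O, U) = Rational(-1, 498) (Function('T')(O, U) = Pow(Add(-610, 112), -1) = Pow(-498, -1) = Rational(-1, 498))
Add(Function('T')(-600, -516), Mul(-1, -726826)) = Add(Rational(-1, 498), Mul(-1, -726826)) = Add(Rational(-1, 498), 726826) = Rational(361959347, 498)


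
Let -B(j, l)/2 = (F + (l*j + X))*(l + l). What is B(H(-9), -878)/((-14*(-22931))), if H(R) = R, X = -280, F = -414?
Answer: 12657248/160517 ≈ 78.853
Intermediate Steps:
B(j, l) = -4*l*(-694 + j*l) (B(j, l) = -2*(-414 + (l*j - 280))*(l + l) = -2*(-414 + (j*l - 280))*2*l = -2*(-414 + (-280 + j*l))*2*l = -2*(-694 + j*l)*2*l = -4*l*(-694 + j*l))
B(H(-9), -878)/((-14*(-22931))) = (4*(-878)*(694 - 1*(-9)*(-878)))/((-14*(-22931))) = (4*(-878)*(694 - 7902))/321034 = (4*(-878)*(-7208))*(1/321034) = 25314496*(1/321034) = 12657248/160517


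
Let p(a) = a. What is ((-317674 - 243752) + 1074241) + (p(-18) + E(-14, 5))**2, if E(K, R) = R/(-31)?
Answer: 493132184/961 ≈ 5.1315e+5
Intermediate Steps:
E(K, R) = -R/31 (E(K, R) = R*(-1/31) = -R/31)
((-317674 - 243752) + 1074241) + (p(-18) + E(-14, 5))**2 = ((-317674 - 243752) + 1074241) + (-18 - 1/31*5)**2 = (-561426 + 1074241) + (-18 - 5/31)**2 = 512815 + (-563/31)**2 = 512815 + 316969/961 = 493132184/961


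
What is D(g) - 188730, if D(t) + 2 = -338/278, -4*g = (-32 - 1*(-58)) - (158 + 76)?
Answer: -26233917/139 ≈ -1.8873e+5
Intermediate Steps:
g = 52 (g = -((-32 - 1*(-58)) - (158 + 76))/4 = -((-32 + 58) - 1*234)/4 = -(26 - 234)/4 = -¼*(-208) = 52)
D(t) = -447/139 (D(t) = -2 - 338/278 = -2 - 338*1/278 = -2 - 169/139 = -447/139)
D(g) - 188730 = -447/139 - 188730 = -26233917/139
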